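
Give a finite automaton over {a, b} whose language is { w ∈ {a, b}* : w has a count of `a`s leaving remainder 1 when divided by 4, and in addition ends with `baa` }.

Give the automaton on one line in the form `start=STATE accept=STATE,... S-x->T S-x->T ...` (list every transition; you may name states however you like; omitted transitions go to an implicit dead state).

Build one automaton per condition and run them in lockstep. One (4 states) tracks the count of `a`s modulo 4; the other (4 states) tracks how much of the suffix `baa` has currently been matched. Each combined state is a pair, one component from each; accept when both components accept.
          a    b  
>  q0     q1   q2 
   q1     q3   q4 
   q2     q5   q2 
   q3     q6   q7 
   q4     q8   q4 
   q5     q9   q4 
   q6     q0  q10 
   q7    q11   q7 
   q8    q12   q7 
   q9     q6   q7 
   q10   q13  q10 
   q11   q14  q10 
   q12    q0  q10 
   q13   q15   q2 
   q14    q1   q2 
 * q15    q3   q4 
(> = start, * = accepting)

start=q0 accept=q15 q0-a->q1 q0-b->q2 q1-a->q3 q1-b->q4 q2-a->q5 q2-b->q2 q3-a->q6 q3-b->q7 q4-a->q8 q4-b->q4 q5-a->q9 q5-b->q4 q6-a->q0 q6-b->q10 q7-a->q11 q7-b->q7 q8-a->q12 q8-b->q7 q9-a->q6 q9-b->q7 q10-a->q13 q10-b->q10 q11-a->q14 q11-b->q10 q12-a->q0 q12-b->q10 q13-a->q15 q13-b->q2 q14-a->q1 q14-b->q2 q15-a->q3 q15-b->q4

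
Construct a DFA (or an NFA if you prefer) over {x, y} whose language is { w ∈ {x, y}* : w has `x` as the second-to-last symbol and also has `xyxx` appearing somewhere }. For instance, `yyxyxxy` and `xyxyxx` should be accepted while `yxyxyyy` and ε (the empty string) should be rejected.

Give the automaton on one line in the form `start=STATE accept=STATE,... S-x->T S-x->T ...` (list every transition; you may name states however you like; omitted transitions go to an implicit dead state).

start=q0 accept=q4,q5 q0-x->q1 q0-y->q0 q1-x->q1 q1-y->q2 q2-x->q3 q2-y->q0 q3-x->q4 q3-y->q2 q4-x->q4 q4-y->q5 q5-x->q6 q5-y->q7 q6-x->q4 q6-y->q5 q7-x->q6 q7-y->q7

Handle the two conditions separately and then intersect. One (7 states) tracks the last 2 symbols read; the other (5 states) tracks whether and how much of `xyxx` has been seen. Each combined state is a pair, one component from each; accept when both components accept. After merging equivalent states the machine shrinks.
With 8 states:
        x   y  
>  q0   q1  q0 
   q1   q1  q2 
   q2   q3  q0 
   q3   q4  q2 
 * q4   q4  q5 
 * q5   q6  q7 
   q6   q4  q5 
   q7   q6  q7 
(> = start, * = accepting)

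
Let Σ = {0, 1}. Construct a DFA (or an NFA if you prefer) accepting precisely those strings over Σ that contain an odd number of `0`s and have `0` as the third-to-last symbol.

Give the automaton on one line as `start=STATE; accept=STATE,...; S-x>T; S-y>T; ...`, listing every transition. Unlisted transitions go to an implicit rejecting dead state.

Run two small machines in parallel and take their product. The first has 2 states tracking the count of `0`s modulo 2; the second has 15 states tracking the last 3 symbols read. A product state is a pair (one from each), accepting exactly when both do. After merging equivalent states the machine shrinks.
With 12 states:
          0    1  
>  q0     q1   q0 
   q1     q2   q3 
   q2     q4   q5 
   q3     q6   q7 
 * q4     q2   q8 
   q5     q9   q0 
   q6    q10   q5 
 * q7     q6  q11 
 * q8     q6   q7 
 * q9     q2   q3 
   q10    q2   q8 
   q11    q6  q11 
(> = start, * = accepting)

start=q0; accept=q4,q7,q8,q9; q0-0>q1; q0-1>q0; q1-0>q2; q1-1>q3; q2-0>q4; q2-1>q5; q3-0>q6; q3-1>q7; q4-0>q2; q4-1>q8; q5-0>q9; q5-1>q0; q6-0>q10; q6-1>q5; q7-0>q6; q7-1>q11; q8-0>q6; q8-1>q7; q9-0>q2; q9-1>q3; q10-0>q2; q10-1>q8; q11-0>q6; q11-1>q11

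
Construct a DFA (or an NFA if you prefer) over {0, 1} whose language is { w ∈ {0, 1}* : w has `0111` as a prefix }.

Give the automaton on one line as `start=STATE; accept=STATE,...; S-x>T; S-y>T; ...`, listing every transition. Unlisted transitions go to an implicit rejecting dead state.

start=q0; accept=q4; q0-0>q1; q0-1>q5; q1-0>q5; q1-1>q2; q2-0>q5; q2-1>q3; q3-0>q5; q3-1>q4; q4-0>q4; q4-1>q4; q5-0>q5; q5-1>q5

Check the first 4 symbols one by one: q0 through q3 record how many have matched `0111` so far; any wrong symbol goes to the dead state q5. After all 4 match we enter the accepting sink q4.
6 states suffice.
        0   1  
>  q0   q1  q5 
   q1   q5  q2 
   q2   q5  q3 
   q3   q5  q4 
 * q4   q4  q4 
   q5   q5  q5 
(> = start, * = accepting)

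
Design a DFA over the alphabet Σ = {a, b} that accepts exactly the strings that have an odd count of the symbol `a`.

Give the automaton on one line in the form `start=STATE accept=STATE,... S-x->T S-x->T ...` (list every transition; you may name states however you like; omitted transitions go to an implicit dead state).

The only thing that matters is how many `a`s have appeared, reduced mod 2. Use one state per residue: s0 for 0, …, s1 for 1. Reading `a` moves to the next residue; anything else stays put. s1 is accepting.
2 states suffice.
        a   b  
>  s0   s1  s0 
 * s1   s0  s1 
(> = start, * = accepting)

start=s0 accept=s1 s0-a->s1 s0-b->s0 s1-a->s0 s1-b->s1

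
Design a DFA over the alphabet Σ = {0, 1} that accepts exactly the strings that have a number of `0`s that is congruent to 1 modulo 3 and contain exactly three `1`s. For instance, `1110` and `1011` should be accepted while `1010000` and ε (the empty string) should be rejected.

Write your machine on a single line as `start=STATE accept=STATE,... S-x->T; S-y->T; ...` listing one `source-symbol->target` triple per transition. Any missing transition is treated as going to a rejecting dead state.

Run two small machines in parallel and take their product. One (3 states) tracks the count of `0`s modulo 3; the other (5 states) tracks the count of `1`s, saturating at 4. Each combined state is a pair, one component from each; accept when both components accept. After merging equivalent states the machine shrinks.
          0    1  
>  S0     S1   S2 
   S1     S3   S4 
   S2     S4   S5 
   S3     S0   S6 
   S4     S6   S7 
   S5     S7   S8 
   S6     S2   S9 
   S7     S9  S10 
   S8    S10  S11 
   S9     S5  S12 
 * S10   S12  S11 
   S11   S11  S11 
   S12    S8  S11 
(> = start, * = accepting)

start=S0; accept=S10; S0-0->S1; S0-1->S2; S1-0->S3; S1-1->S4; S2-0->S4; S2-1->S5; S3-0->S0; S3-1->S6; S4-0->S6; S4-1->S7; S5-0->S7; S5-1->S8; S6-0->S2; S6-1->S9; S7-0->S9; S7-1->S10; S8-0->S10; S8-1->S11; S9-0->S5; S9-1->S12; S10-0->S12; S10-1->S11; S11-0->S11; S11-1->S11; S12-0->S8; S12-1->S11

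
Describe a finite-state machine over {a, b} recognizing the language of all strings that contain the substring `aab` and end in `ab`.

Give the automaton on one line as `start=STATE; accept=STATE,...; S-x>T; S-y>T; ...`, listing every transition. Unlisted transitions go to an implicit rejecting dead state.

Handle the two conditions separately and then intersect. The first has 4 states tracking whether and how much of `aab` has been seen; the second has 3 states tracking how much of the suffix `ab` has currently been matched. A product state is a pair (one from each), accepting exactly when both do.
7 states suffice.
        a   b  
>  q0   q1  q0 
   q1   q2  q3 
   q2   q2  q4 
   q3   q1  q0 
 * q4   q5  q6 
   q5   q5  q4 
   q6   q5  q6 
(> = start, * = accepting)

start=q0; accept=q4; q0-a>q1; q0-b>q0; q1-a>q2; q1-b>q3; q2-a>q2; q2-b>q4; q3-a>q1; q3-b>q0; q4-a>q5; q4-b>q6; q5-a>q5; q5-b>q4; q6-a>q5; q6-b>q6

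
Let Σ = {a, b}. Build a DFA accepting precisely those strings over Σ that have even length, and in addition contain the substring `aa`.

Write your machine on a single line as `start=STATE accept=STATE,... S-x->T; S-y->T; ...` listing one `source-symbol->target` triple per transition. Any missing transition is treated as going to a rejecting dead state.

Build one automaton per condition and run them in lockstep. The first has 2 states tracking the input length modulo 2; the second has 3 states tracking whether and how much of `aa` has been seen. A product state is a pair (one from each), accepting exactly when both do.
        a   b  
>  q0   q1  q2 
   q1   q3  q0 
   q2   q4  q0 
 * q3   q5  q5 
   q4   q5  q2 
   q5   q3  q3 
(> = start, * = accepting)

start=q0; accept=q3; q0-a->q1; q0-b->q2; q1-a->q3; q1-b->q0; q2-a->q4; q2-b->q0; q3-a->q5; q3-b->q5; q4-a->q5; q4-b->q2; q5-a->q3; q5-b->q3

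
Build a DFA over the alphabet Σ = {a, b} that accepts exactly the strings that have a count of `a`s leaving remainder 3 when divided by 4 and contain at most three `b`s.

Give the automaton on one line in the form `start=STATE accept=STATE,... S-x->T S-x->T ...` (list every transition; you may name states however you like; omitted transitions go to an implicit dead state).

start=q0 accept=q6,q10,q14,q16 q0-a->q1 q0-b->q2 q1-a->q3 q1-b->q4 q2-a->q4 q2-b->q5 q3-a->q6 q3-b->q7 q4-a->q7 q4-b->q8 q5-a->q8 q5-b->q9 q6-a->q0 q6-b->q10 q7-a->q10 q7-b->q11 q8-a->q11 q8-b->q12 q9-a->q12 q9-b->q13 q10-a->q2 q10-b->q14 q11-a->q14 q11-b->q15 q12-a->q15 q12-b->q13 q13-a->q13 q13-b->q13 q14-a->q5 q14-b->q16 q15-a->q16 q15-b->q13 q16-a->q9 q16-b->q13

Build one automaton per condition and run them in lockstep. One (4 states) tracks the count of `a`s modulo 4; the other (5 states) tracks the count of `b`s, saturating at 4. Each combined state is a pair, one component from each; accept when both components accept. Minimizing collapses redundant product states.
17 states suffice.
          a    b  
>  q0     q1   q2 
   q1     q3   q4 
   q2     q4   q5 
   q3     q6   q7 
   q4     q7   q8 
   q5     q8   q9 
 * q6     q0  q10 
   q7    q10  q11 
   q8    q11  q12 
   q9    q12  q13 
 * q10    q2  q14 
   q11   q14  q15 
   q12   q15  q13 
   q13   q13  q13 
 * q14    q5  q16 
   q15   q16  q13 
 * q16    q9  q13 
(> = start, * = accepting)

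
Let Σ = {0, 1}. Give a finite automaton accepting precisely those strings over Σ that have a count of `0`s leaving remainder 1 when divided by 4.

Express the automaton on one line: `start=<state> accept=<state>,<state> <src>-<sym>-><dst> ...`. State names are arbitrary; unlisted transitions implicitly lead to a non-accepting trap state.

start=q0 accept=q1 q0-0->q1 q0-1->q0 q1-0->q2 q1-1->q1 q2-0->q3 q2-1->q2 q3-0->q0 q3-1->q3

The only thing that matters is how many `0`s have appeared, reduced mod 4. Use one state per residue: q0 for 0, …, q3 for 3. Reading `0` moves to the next residue; anything else stays put. q1 is accepting.
With 4 states:
        0   1  
>  q0   q1  q0 
 * q1   q2  q1 
   q2   q3  q2 
   q3   q0  q3 
(> = start, * = accepting)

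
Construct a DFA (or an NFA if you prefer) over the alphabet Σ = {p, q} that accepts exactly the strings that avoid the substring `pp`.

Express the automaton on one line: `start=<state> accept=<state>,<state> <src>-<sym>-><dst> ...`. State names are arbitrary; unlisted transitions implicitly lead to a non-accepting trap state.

start=S0 accept=S0,S1 S0-p->S1 S0-q->S0 S1-p->S2 S1-q->S0 S2-p->S2 S2-q->S2

This is the complement of 'contains `pp`'. Use the same substring-matching states — S0 through S2 holding how much of `pp` has just been matched — but flip the accepting set: everything except the trap S2 accepts.
        p   q  
>* S0   S1  S0 
 * S1   S2  S0 
   S2   S2  S2 
(> = start, * = accepting)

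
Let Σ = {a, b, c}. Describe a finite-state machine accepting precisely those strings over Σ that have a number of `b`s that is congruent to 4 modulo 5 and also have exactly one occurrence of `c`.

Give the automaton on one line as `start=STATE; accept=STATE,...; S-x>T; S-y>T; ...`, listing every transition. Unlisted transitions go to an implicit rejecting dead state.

Handle the two conditions separately and then intersect. The first has 5 states tracking the count of `b`s modulo 5; the second has 3 states tracking the count of `c`s, saturating at 2. A product state is a pair (one from each), accepting exactly when both do.
With 15 states:
          a    b    c  
>  s0     s0   s1   s2 
   s1     s1   s3   s4 
   s2     s2   s4   s5 
   s3     s3   s6   s7 
   s4     s4   s7   s8 
   s5     s5   s8   s5 
   s6     s6   s9  s10 
   s7     s7  s10  s11 
   s8     s8  s11   s8 
   s9     s9   s0  s12 
   s10   s10  s12  s13 
   s11   s11  s13  s11 
 * s12   s12   s2  s14 
   s13   s13  s14  s13 
   s14   s14   s5  s14 
(> = start, * = accepting)

start=s0; accept=s12; s0-a>s0; s0-b>s1; s0-c>s2; s1-a>s1; s1-b>s3; s1-c>s4; s2-a>s2; s2-b>s4; s2-c>s5; s3-a>s3; s3-b>s6; s3-c>s7; s4-a>s4; s4-b>s7; s4-c>s8; s5-a>s5; s5-b>s8; s5-c>s5; s6-a>s6; s6-b>s9; s6-c>s10; s7-a>s7; s7-b>s10; s7-c>s11; s8-a>s8; s8-b>s11; s8-c>s8; s9-a>s9; s9-b>s0; s9-c>s12; s10-a>s10; s10-b>s12; s10-c>s13; s11-a>s11; s11-b>s13; s11-c>s11; s12-a>s12; s12-b>s2; s12-c>s14; s13-a>s13; s13-b>s14; s13-c>s13; s14-a>s14; s14-b>s5; s14-c>s14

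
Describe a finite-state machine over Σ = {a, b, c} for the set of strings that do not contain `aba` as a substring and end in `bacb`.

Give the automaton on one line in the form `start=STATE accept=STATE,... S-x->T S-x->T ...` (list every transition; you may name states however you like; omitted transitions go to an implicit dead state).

Build one automaton per condition and run them in lockstep. The first has 4 states tracking partial matches of the forbidden pattern `aba`; the second has 5 states tracking how much of the suffix `bacb` has currently been matched. A product state is a pair (one from each), accepting exactly when both do.
With 12 states:
          a    b    c  
>  S0     S1   S2   S0 
   S1     S1   S3   S0 
   S2     S4   S2   S0 
   S3     S5   S2   S0 
   S4     S1   S3   S6 
   S5     S7   S8   S9 
   S6     S1  S10   S0 
   S7     S7   S8   S7 
   S8     S5   S8   S7 
   S9     S7  S11   S7 
 * S10    S4   S2   S0 
   S11    S5   S8   S7 
(> = start, * = accepting)

start=S0 accept=S10 S0-a->S1 S0-b->S2 S0-c->S0 S1-a->S1 S1-b->S3 S1-c->S0 S2-a->S4 S2-b->S2 S2-c->S0 S3-a->S5 S3-b->S2 S3-c->S0 S4-a->S1 S4-b->S3 S4-c->S6 S5-a->S7 S5-b->S8 S5-c->S9 S6-a->S1 S6-b->S10 S6-c->S0 S7-a->S7 S7-b->S8 S7-c->S7 S8-a->S5 S8-b->S8 S8-c->S7 S9-a->S7 S9-b->S11 S9-c->S7 S10-a->S4 S10-b->S2 S10-c->S0 S11-a->S5 S11-b->S8 S11-c->S7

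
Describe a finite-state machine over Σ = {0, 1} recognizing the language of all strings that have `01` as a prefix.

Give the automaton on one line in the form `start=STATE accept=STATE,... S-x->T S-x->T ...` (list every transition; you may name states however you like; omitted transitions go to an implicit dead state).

start=S0 accept=S2 S0-0->S1 S0-1->S3 S1-0->S3 S1-1->S2 S2-0->S2 S2-1->S2 S3-0->S3 S3-1->S3

Check the first 2 symbols one by one: S0 through S1 record how many have matched `01` so far; any wrong symbol goes to the dead state S3. After all 2 match we enter the accepting sink S2.
With 4 states:
        0   1  
>  S0   S1  S3 
   S1   S3  S2 
 * S2   S2  S2 
   S3   S3  S3 
(> = start, * = accepting)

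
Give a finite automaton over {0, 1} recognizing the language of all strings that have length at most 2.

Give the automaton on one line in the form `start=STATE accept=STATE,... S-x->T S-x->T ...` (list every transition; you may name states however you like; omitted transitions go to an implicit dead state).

We only need to distinguish lengths 0, 1, …, 2, and '>2'. Chain A → B → C → D on every symbol, with D looping. Accepting states: {A, B, C}.
A 4-state machine:
       0  1 
>* A   B  B 
 * B   C  C 
 * C   D  D 
   D   D  D 
(> = start, * = accepting)

start=A accept=A,B,C A-0->B A-1->B B-0->C B-1->C C-0->D C-1->D D-0->D D-1->D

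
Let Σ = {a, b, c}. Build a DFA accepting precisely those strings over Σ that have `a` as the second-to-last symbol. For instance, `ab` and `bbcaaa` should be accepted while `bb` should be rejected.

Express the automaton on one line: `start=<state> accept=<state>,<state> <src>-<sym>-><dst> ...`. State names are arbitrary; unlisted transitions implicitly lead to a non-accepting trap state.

start=q0 accept=q4,q5,q6 q0-a->q1 q0-b->q2 q0-c->q3 q1-a->q4 q1-b->q5 q1-c->q6 q2-a->q7 q2-b->q8 q2-c->q9 q3-a->q10 q3-b->q11 q3-c->q12 q4-a->q4 q4-b->q5 q4-c->q6 q5-a->q7 q5-b->q8 q5-c->q9 q6-a->q10 q6-b->q11 q6-c->q12 q7-a->q4 q7-b->q5 q7-c->q6 q8-a->q7 q8-b->q8 q8-c->q9 q9-a->q10 q9-b->q11 q9-c->q12 q10-a->q4 q10-b->q5 q10-c->q6 q11-a->q7 q11-b->q8 q11-c->q9 q12-a->q10 q12-b->q11 q12-c->q12

Because acceptance depends on a position counted from the end, the machine has to buffer the most recent 2 symbols. Make each state the string of the last up-to-2 symbols read; on input `x` shift the window left and append `x`. Accept when the buffered window has length 2 and begins with `a`.
A 13-state machine:
          a    b    c  
>  q0     q1   q2   q3 
   q1     q4   q5   q6 
   q2     q7   q8   q9 
   q3    q10  q11  q12 
 * q4     q4   q5   q6 
 * q5     q7   q8   q9 
 * q6    q10  q11  q12 
   q7     q4   q5   q6 
   q8     q7   q8   q9 
   q9    q10  q11  q12 
   q10    q4   q5   q6 
   q11    q7   q8   q9 
   q12   q10  q11  q12 
(> = start, * = accepting)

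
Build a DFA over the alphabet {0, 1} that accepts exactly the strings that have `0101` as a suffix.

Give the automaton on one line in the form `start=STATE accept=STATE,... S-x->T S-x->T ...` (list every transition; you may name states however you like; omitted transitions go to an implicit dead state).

Let each state record the length of the longest suffix of the input read so far that is also a prefix of `0101`. S1 means the last symbol is `0`; S2 means the last 2 symbols are `01`; S3 means the last 3 symbols are `010`; S4 means the last 4 symbols are `0101`. Accept only at S4, where the string currently ends in `0101`.
With 5 states:
        0   1  
>  S0   S1  S0 
   S1   S1  S2 
   S2   S3  S0 
   S3   S1  S4 
 * S4   S3  S0 
(> = start, * = accepting)

start=S0 accept=S4 S0-0->S1 S0-1->S0 S1-0->S1 S1-1->S2 S2-0->S3 S2-1->S0 S3-0->S1 S3-1->S4 S4-0->S3 S4-1->S0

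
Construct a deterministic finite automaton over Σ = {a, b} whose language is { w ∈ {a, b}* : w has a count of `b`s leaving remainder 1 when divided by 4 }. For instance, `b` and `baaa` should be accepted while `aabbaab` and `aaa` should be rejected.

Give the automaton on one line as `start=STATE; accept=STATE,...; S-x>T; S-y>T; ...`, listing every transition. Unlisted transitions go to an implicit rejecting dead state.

The only thing that matters is how many `b`s have appeared, reduced mod 4. Use one state per residue: S0 for 0, …, S3 for 3. Reading `b` moves to the next residue; anything else stays put. S1 is accepting.
4 states suffice.
        a   b  
>  S0   S0  S1 
 * S1   S1  S2 
   S2   S2  S3 
   S3   S3  S0 
(> = start, * = accepting)

start=S0; accept=S1; S0-a>S0; S0-b>S1; S1-a>S1; S1-b>S2; S2-a>S2; S2-b>S3; S3-a>S3; S3-b>S0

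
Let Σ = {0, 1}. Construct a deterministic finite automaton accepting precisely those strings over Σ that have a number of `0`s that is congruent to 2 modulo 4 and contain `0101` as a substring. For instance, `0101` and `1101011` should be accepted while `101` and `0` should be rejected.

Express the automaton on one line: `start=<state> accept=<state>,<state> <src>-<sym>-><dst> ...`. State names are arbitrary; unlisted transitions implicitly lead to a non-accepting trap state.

start=A accept=M A-0->B A-1->A B-0->C B-1->D C-0->E C-1->F D-0->G D-1->H E-0->I E-1->J F-0->K F-1->L G-0->E G-1->M H-0->C H-1->H I-0->B I-1->N J-0->O J-1->P K-0->I K-1->Q L-0->E L-1->L M-0->Q M-1->M N-0->R N-1->A O-0->B O-1->S P-0->I P-1->P Q-0->S Q-1->Q R-0->C R-1->T S-0->T S-1->S T-0->M T-1->T

Build one automaton per condition and run them in lockstep. One (4 states) tracks the count of `0`s modulo 4; the other (5 states) tracks whether and how much of `0101` has been seen. Each combined state is a pair, one component from each; accept when both components accept.
       0  1 
>  A   B  A 
   B   C  D 
   C   E  F 
   D   G  H 
   E   I  J 
   F   K  L 
   G   E  M 
   H   C  H 
   I   B  N 
   J   O  P 
   K   I  Q 
   L   E  L 
 * M   Q  M 
   N   R  A 
   O   B  S 
   P   I  P 
   Q   S  Q 
   R   C  T 
   S   T  S 
   T   M  T 
(> = start, * = accepting)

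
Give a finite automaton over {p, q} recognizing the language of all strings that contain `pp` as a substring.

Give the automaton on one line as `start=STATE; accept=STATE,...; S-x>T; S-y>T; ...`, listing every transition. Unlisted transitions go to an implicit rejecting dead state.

start=A; accept=C; A-p>B; A-q>A; B-p>C; B-q>A; C-p>C; C-q>C

Track how much of `pp` has been matched so far: state A is no progress, C is the absorbing accept state reached once `pp` has occurred. Intermediate states record partial matches; on a mismatch, fall back to the longest reusable overlap.
A 3-state machine:
       p  q 
>  A   B  A 
   B   C  A 
 * C   C  C 
(> = start, * = accepting)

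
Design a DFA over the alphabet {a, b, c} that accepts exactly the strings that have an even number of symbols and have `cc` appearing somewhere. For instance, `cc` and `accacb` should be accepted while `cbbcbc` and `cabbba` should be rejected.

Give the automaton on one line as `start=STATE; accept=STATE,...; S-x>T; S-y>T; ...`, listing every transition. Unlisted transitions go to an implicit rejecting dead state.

Run two small machines in parallel and take their product. One (2 states) tracks the input length modulo 2; the other (3 states) tracks whether and how much of `cc` has been seen. Each combined state is a pair, one component from each; accept when both components accept.
With 6 states:
        a   b   c  
>  S0   S1  S1  S2 
   S1   S0  S0  S3 
   S2   S0  S0  S4 
   S3   S1  S1  S5 
 * S4   S5  S5  S5 
   S5   S4  S4  S4 
(> = start, * = accepting)

start=S0; accept=S4; S0-a>S1; S0-b>S1; S0-c>S2; S1-a>S0; S1-b>S0; S1-c>S3; S2-a>S0; S2-b>S0; S2-c>S4; S3-a>S1; S3-b>S1; S3-c>S5; S4-a>S5; S4-b>S5; S4-c>S5; S5-a>S4; S5-b>S4; S5-c>S4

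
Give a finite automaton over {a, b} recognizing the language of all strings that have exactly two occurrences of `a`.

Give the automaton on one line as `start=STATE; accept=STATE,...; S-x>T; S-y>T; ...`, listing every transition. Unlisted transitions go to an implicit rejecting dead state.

Count `a`s, saturating at 3: states q0 through q2 mean 0 through 2 `a`s seen; q3 means more than 2. Each `a` increments (capped at q3); other symbols loop. Accept from {q2}.
        a   b  
>  q0   q1  q0 
   q1   q2  q1 
 * q2   q3  q2 
   q3   q3  q3 
(> = start, * = accepting)

start=q0; accept=q2; q0-a>q1; q0-b>q0; q1-a>q2; q1-b>q1; q2-a>q3; q2-b>q2; q3-a>q3; q3-b>q3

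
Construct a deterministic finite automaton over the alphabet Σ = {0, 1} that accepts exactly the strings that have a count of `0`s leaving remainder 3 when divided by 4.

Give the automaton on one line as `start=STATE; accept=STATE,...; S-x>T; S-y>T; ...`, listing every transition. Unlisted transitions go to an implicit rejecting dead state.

The only thing that matters is how many `0`s have appeared, reduced mod 4. Use one state per residue: q0 for 0, …, q3 for 3. Reading `0` moves to the next residue; anything else stays put. q3 is accepting.
        0   1  
>  q0   q1  q0 
   q1   q2  q1 
   q2   q3  q2 
 * q3   q0  q3 
(> = start, * = accepting)

start=q0; accept=q3; q0-0>q1; q0-1>q0; q1-0>q2; q1-1>q1; q2-0>q3; q2-1>q2; q3-0>q0; q3-1>q3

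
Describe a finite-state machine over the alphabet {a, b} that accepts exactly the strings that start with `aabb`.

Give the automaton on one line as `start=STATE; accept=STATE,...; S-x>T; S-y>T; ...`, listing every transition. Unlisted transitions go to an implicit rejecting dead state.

Walk along `aabb` while the input agrees: from S0 take `a` to S1, and so on. Any deviation drops to the rejecting sink S5. Once S4 is reached the prefix is confirmed and every continuation is accepted.
A 6-state machine:
        a   b  
>  S0   S1  S5 
   S1   S2  S5 
   S2   S5  S3 
   S3   S5  S4 
 * S4   S4  S4 
   S5   S5  S5 
(> = start, * = accepting)

start=S0; accept=S4; S0-a>S1; S0-b>S5; S1-a>S2; S1-b>S5; S2-a>S5; S2-b>S3; S3-a>S5; S3-b>S4; S4-a>S4; S4-b>S4; S5-a>S5; S5-b>S5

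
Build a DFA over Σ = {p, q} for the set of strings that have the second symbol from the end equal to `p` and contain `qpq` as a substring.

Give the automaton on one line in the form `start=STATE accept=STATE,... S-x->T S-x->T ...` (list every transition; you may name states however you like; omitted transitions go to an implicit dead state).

Handle the two conditions separately and then intersect. One (7 states) tracks the last 2 symbols read; the other (4 states) tracks whether and how much of `qpq` has been seen. Each combined state is a pair, one component from each; accept when both components accept.
An 11-state machine:
          p    q  
>  S0     S1   S2 
   S1     S3   S4 
   S2     S5   S6 
   S3     S3   S4 
   S4     S5   S6 
   S5     S3   S7 
   S6     S5   S6 
 * S7     S8   S9 
   S8    S10   S7 
   S9     S8   S9 
 * S10   S10   S7 
(> = start, * = accepting)

start=S0 accept=S7,S10 S0-p->S1 S0-q->S2 S1-p->S3 S1-q->S4 S2-p->S5 S2-q->S6 S3-p->S3 S3-q->S4 S4-p->S5 S4-q->S6 S5-p->S3 S5-q->S7 S6-p->S5 S6-q->S6 S7-p->S8 S7-q->S9 S8-p->S10 S8-q->S7 S9-p->S8 S9-q->S9 S10-p->S10 S10-q->S7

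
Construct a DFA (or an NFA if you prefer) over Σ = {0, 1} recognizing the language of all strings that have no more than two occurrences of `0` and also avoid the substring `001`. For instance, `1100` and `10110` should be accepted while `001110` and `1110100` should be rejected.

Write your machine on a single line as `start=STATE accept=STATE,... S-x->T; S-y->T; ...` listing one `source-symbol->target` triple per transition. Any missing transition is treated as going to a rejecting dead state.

start=q0; accept=q0,q1,q2,q3,q5; q0-0->q1; q0-1->q0; q1-0->q2; q1-1->q3; q2-0->q4; q2-1->q4; q3-0->q5; q3-1->q3; q4-0->q4; q4-1->q4; q5-0->q4; q5-1->q5

Build one automaton per condition and run them in lockstep. One (4 states) tracks the count of `0`s, saturating at 3; the other (4 states) tracks partial matches of the forbidden pattern `001`. Each combined state is a pair, one component from each; accept when both components accept. Minimizing collapses redundant product states.
        0   1  
>* q0   q1  q0 
 * q1   q2  q3 
 * q2   q4  q4 
 * q3   q5  q3 
   q4   q4  q4 
 * q5   q4  q5 
(> = start, * = accepting)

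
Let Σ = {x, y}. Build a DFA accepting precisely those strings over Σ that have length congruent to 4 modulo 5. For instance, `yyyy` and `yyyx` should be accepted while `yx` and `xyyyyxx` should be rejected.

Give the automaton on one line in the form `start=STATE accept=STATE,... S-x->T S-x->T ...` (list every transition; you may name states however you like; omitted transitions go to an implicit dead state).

Count input length modulo 5: every symbol advances one step around the cycle q0 → q1 → q2 → q3 → q4 → q0. Accept at q4.
        x   y  
>  q0   q1  q1 
   q1   q2  q2 
   q2   q3  q3 
   q3   q4  q4 
 * q4   q0  q0 
(> = start, * = accepting)

start=q0 accept=q4 q0-x->q1 q0-y->q1 q1-x->q2 q1-y->q2 q2-x->q3 q2-y->q3 q3-x->q4 q3-y->q4 q4-x->q0 q4-y->q0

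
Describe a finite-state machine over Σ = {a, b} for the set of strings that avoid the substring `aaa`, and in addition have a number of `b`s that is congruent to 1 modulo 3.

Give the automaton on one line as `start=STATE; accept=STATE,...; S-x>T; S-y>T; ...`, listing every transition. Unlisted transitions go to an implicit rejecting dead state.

Run two small machines in parallel and take their product. The first has 4 states tracking partial matches of the forbidden pattern `aaa`; the second has 3 states tracking the count of `b`s modulo 3. A product state is a pair (one from each), accepting exactly when both do.
A 12-state machine:
          a    b  
>  q0     q1   q2 
   q1     q3   q2 
 * q2     q4   q5 
   q3     q6   q2 
 * q4     q7   q5 
   q5     q8   q0 
   q6     q6   q9 
 * q7     q9   q5 
   q8    q10   q0 
   q9     q9  q11 
   q10   q11   q0 
   q11   q11   q6 
(> = start, * = accepting)

start=q0; accept=q2,q4,q7; q0-a>q1; q0-b>q2; q1-a>q3; q1-b>q2; q2-a>q4; q2-b>q5; q3-a>q6; q3-b>q2; q4-a>q7; q4-b>q5; q5-a>q8; q5-b>q0; q6-a>q6; q6-b>q9; q7-a>q9; q7-b>q5; q8-a>q10; q8-b>q0; q9-a>q9; q9-b>q11; q10-a>q11; q10-b>q0; q11-a>q11; q11-b>q6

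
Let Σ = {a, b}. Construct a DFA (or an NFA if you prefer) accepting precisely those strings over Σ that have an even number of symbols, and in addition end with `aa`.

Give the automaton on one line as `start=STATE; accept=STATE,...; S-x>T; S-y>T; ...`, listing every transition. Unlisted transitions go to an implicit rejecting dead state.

Run two small machines in parallel and take their product. The first has 2 states tracking the input length modulo 2; the second has 3 states tracking how much of the suffix `aa` has currently been matched. A product state is a pair (one from each), accepting exactly when both do. After merging equivalent states the machine shrinks.
With 4 states:
        a   b  
>  S0   S1  S2 
   S1   S3  S0 
   S2   S0  S0 
 * S3   S1  S2 
(> = start, * = accepting)

start=S0; accept=S3; S0-a>S1; S0-b>S2; S1-a>S3; S1-b>S0; S2-a>S0; S2-b>S0; S3-a>S1; S3-b>S2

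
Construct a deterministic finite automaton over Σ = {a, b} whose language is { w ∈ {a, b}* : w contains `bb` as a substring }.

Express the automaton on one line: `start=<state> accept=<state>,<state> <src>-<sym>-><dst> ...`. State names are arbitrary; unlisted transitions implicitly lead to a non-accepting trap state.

States s0..s1 record the length of the longest prefix of `bb` that matches the current input suffix. Reaching s2 means `bb` has been seen, and we stay there forever. Accept from s2.
3 states suffice.
        a   b  
>  s0   s0  s1 
   s1   s0  s2 
 * s2   s2  s2 
(> = start, * = accepting)

start=s0 accept=s2 s0-a->s0 s0-b->s1 s1-a->s0 s1-b->s2 s2-a->s2 s2-b->s2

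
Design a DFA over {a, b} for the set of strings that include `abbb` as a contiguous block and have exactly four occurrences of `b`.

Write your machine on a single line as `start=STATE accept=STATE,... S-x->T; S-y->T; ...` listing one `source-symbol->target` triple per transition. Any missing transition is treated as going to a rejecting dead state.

start=q0; accept=q15; q0-a->q1; q0-b->q2; q1-a->q1; q1-b->q3; q2-a->q4; q2-b->q5; q3-a->q4; q3-b->q6; q4-a->q4; q4-b->q7; q5-a->q8; q5-b->q9; q6-a->q8; q6-b->q10; q7-a->q8; q7-b->q11; q8-a->q8; q8-b->q12; q9-a->q13; q9-b->q14; q10-a->q10; q10-b->q15; q11-a->q13; q11-b->q15; q12-a->q13; q12-b->q16; q13-a->q13; q13-b->q17; q14-a->q18; q14-b->q19; q15-a->q15; q15-b->q20; q16-a->q18; q16-b->q20; q17-a->q18; q17-b->q21; q18-a->q18; q18-b->q22; q19-a->q23; q19-b->q19; q20-a->q20; q20-b->q20; q21-a->q23; q21-b->q20; q22-a->q23; q22-b->q21; q23-a->q23; q23-b->q22

Handle the two conditions separately and then intersect. One (5 states) tracks whether and how much of `abbb` has been seen; the other (6 states) tracks the count of `b`s, saturating at 5. Each combined state is a pair, one component from each; accept when both components accept.
          a    b  
>  q0     q1   q2 
   q1     q1   q3 
   q2     q4   q5 
   q3     q4   q6 
   q4     q4   q7 
   q5     q8   q9 
   q6     q8  q10 
   q7     q8  q11 
   q8     q8  q12 
   q9    q13  q14 
   q10   q10  q15 
   q11   q13  q15 
   q12   q13  q16 
   q13   q13  q17 
   q14   q18  q19 
 * q15   q15  q20 
   q16   q18  q20 
   q17   q18  q21 
   q18   q18  q22 
   q19   q23  q19 
   q20   q20  q20 
   q21   q23  q20 
   q22   q23  q21 
   q23   q23  q22 
(> = start, * = accepting)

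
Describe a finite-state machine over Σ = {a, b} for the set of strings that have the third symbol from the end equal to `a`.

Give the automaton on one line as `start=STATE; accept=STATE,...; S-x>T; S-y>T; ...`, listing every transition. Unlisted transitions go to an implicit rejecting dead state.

start=q0; accept=q7,q8,q9,q10; q0-a>q1; q0-b>q2; q1-a>q3; q1-b>q4; q2-a>q5; q2-b>q6; q3-a>q7; q3-b>q8; q4-a>q9; q4-b>q10; q5-a>q11; q5-b>q12; q6-a>q13; q6-b>q14; q7-a>q7; q7-b>q8; q8-a>q9; q8-b>q10; q9-a>q11; q9-b>q12; q10-a>q13; q10-b>q14; q11-a>q7; q11-b>q8; q12-a>q9; q12-b>q10; q13-a>q11; q13-b>q12; q14-a>q13; q14-b>q14

Because acceptance depends on a position counted from the end, the machine has to buffer the most recent 3 symbols. Make each state the string of the last up-to-3 symbols read; on input `x` shift the window left and append `x`. Accept when the buffered window has length 3 and begins with `a`.
          a    b  
>  q0     q1   q2 
   q1     q3   q4 
   q2     q5   q6 
   q3     q7   q8 
   q4     q9  q10 
   q5    q11  q12 
   q6    q13  q14 
 * q7     q7   q8 
 * q8     q9  q10 
 * q9    q11  q12 
 * q10   q13  q14 
   q11    q7   q8 
   q12    q9  q10 
   q13   q11  q12 
   q14   q13  q14 
(> = start, * = accepting)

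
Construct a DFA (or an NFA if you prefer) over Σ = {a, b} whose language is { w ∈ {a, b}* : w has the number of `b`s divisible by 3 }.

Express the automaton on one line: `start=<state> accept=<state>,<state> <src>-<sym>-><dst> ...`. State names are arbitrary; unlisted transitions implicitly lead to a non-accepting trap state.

start=S0 accept=S0 S0-a->S0 S0-b->S1 S1-a->S1 S1-b->S2 S2-a->S2 S2-b->S0

The only thing that matters is how many `b`s have appeared, reduced mod 3. Use one state per residue: S0 for 0, …, S2 for 2. Reading `b` moves to the next residue; anything else stays put. S0 is accepting.
With 3 states:
        a   b  
>* S0   S0  S1 
   S1   S1  S2 
   S2   S2  S0 
(> = start, * = accepting)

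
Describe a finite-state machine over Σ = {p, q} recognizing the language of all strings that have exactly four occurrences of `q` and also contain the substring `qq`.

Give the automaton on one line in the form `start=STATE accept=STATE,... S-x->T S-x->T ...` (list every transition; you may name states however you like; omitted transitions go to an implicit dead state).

start=A accept=H A-p->A A-q->B B-p->C B-q->D C-p->C C-q->E D-p->D D-q->F E-p->G E-q->F F-p->F F-q->H G-p->G G-q->I H-p->H H-q->J I-p->K I-q->H J-p->J J-q->J K-p->K K-q->L L-p->M L-q->J M-p->M M-q->N N-p->O N-q->J O-p->O O-q->N

Build one automaton per condition and run them in lockstep. The first has 6 states tracking the count of `q`s, saturating at 5; the second has 3 states tracking whether and how much of `qq` has been seen. A product state is a pair (one from each), accepting exactly when both do.
With 15 states:
       p  q 
>  A   A  B 
   B   C  D 
   C   C  E 
   D   D  F 
   E   G  F 
   F   F  H 
   G   G  I 
 * H   H  J 
   I   K  H 
   J   J  J 
   K   K  L 
   L   M  J 
   M   M  N 
   N   O  J 
   O   O  N 
(> = start, * = accepting)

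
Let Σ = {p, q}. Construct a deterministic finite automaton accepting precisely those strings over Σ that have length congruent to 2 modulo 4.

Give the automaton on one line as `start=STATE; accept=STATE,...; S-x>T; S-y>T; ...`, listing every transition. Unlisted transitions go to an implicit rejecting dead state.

start=s0; accept=s2; s0-p>s1; s0-q>s1; s1-p>s2; s1-q>s2; s2-p>s3; s2-q>s3; s3-p>s0; s3-q>s0

Only the length mod 4 matters, so use a 4-cycle: from any state, every input symbol moves to the next state, wrapping s3 back to s0. Mark s2 accepting.
With 4 states:
        p   q  
>  s0   s1  s1 
   s1   s2  s2 
 * s2   s3  s3 
   s3   s0  s0 
(> = start, * = accepting)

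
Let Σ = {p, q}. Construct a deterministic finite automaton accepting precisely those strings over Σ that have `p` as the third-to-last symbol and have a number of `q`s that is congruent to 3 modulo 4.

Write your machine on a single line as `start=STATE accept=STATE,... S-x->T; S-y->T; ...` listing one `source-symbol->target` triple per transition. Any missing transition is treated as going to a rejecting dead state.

start=A; accept=H,L,M,O; A-p->A; A-q->B; B-p->C; B-q->D; C-p->C; C-q->E; D-p->F; D-q->G; E-p->F; E-q->H; F-p->I; F-q->J; G-p->K; G-q->A; H-p->K; H-q->A; I-p->I; I-q->L; J-p->M; J-q->A; K-p->N; K-q->A; L-p->M; L-q->A; M-p->N; M-q->A; N-p->O; N-q->A; O-p->O; O-q->A

Run two small machines in parallel and take their product. One (15 states) tracks the last 3 symbols read; the other (4 states) tracks the count of `q`s modulo 4. Each combined state is a pair, one component from each; accept when both components accept. After merging equivalent states the machine shrinks.
With 15 states:
       p  q 
>  A   A  B 
   B   C  D 
   C   C  E 
   D   F  G 
   E   F  H 
   F   I  J 
   G   K  A 
 * H   K  A 
   I   I  L 
   J   M  A 
   K   N  A 
 * L   M  A 
 * M   N  A 
   N   O  A 
 * O   O  A 
(> = start, * = accepting)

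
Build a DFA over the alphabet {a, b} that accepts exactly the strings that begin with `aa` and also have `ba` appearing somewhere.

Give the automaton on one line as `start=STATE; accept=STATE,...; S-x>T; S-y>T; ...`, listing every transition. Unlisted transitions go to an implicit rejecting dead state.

Handle the two conditions separately and then intersect. One (4 states) tracks whether the input so far still matches the prefix `aa`; the other (3 states) tracks whether and how much of `ba` has been seen. Each combined state is a pair, one component from each; accept when both components accept. After merging equivalent states the machine shrinks.
        a   b  
>  q0   q1  q2 
   q1   q3  q2 
   q2   q2  q2 
   q3   q3  q4 
   q4   q5  q4 
 * q5   q5  q5 
(> = start, * = accepting)

start=q0; accept=q5; q0-a>q1; q0-b>q2; q1-a>q3; q1-b>q2; q2-a>q2; q2-b>q2; q3-a>q3; q3-b>q4; q4-a>q5; q4-b>q4; q5-a>q5; q5-b>q5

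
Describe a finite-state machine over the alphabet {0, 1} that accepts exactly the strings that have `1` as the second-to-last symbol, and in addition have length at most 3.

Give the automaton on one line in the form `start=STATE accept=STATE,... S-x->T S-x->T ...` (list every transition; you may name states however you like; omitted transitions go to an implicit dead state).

start=S0 accept=S5,S6 S0-0->S1 S0-1->S2 S1-0->S3 S1-1->S4 S2-0->S5 S2-1->S6 S3-0->S3 S3-1->S3 S4-0->S5 S4-1->S5 S5-0->S3 S5-1->S3 S6-0->S5 S6-1->S5

Build one automaton per condition and run them in lockstep. One (7 states) tracks the last 2 symbols read; the other (5 states) tracks the input length, saturating at 4. Each combined state is a pair, one component from each; accept when both components accept. Equivalent product states are then merged.
7 states suffice.
        0   1  
>  S0   S1  S2 
   S1   S3  S4 
   S2   S5  S6 
   S3   S3  S3 
   S4   S5  S5 
 * S5   S3  S3 
 * S6   S5  S5 
(> = start, * = accepting)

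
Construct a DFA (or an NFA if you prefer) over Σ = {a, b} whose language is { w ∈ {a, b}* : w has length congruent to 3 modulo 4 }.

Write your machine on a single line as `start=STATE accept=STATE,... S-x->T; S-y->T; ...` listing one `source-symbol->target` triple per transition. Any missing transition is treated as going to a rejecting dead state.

start=S0; accept=S3; S0-a->S1; S0-b->S1; S1-a->S2; S1-b->S2; S2-a->S3; S2-b->S3; S3-a->S0; S3-b->S0

Only the length mod 4 matters, so use a 4-cycle: from any state, every input symbol moves to the next state, wrapping S3 back to S0. Mark S3 accepting.
        a   b  
>  S0   S1  S1 
   S1   S2  S2 
   S2   S3  S3 
 * S3   S0  S0 
(> = start, * = accepting)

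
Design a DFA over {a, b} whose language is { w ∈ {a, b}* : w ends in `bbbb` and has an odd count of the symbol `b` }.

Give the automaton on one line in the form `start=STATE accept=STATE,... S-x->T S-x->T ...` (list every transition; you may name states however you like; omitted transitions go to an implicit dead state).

start=q0 accept=q5 q0-a->q0 q0-b->q1 q1-a->q1 q1-b->q2 q2-a->q0 q2-b->q3 q3-a->q1 q3-b->q4 q4-a->q0 q4-b->q5 q5-a->q1 q5-b->q4

Build one automaton per condition and run them in lockstep. The first has 5 states tracking how much of the suffix `bbbb` has currently been matched; the second has 2 states tracking the count of `b`s modulo 2. A product state is a pair (one from each), accepting exactly when both do. Equivalent product states are then merged.
With 6 states:
        a   b  
>  q0   q0  q1 
   q1   q1  q2 
   q2   q0  q3 
   q3   q1  q4 
   q4   q0  q5 
 * q5   q1  q4 
(> = start, * = accepting)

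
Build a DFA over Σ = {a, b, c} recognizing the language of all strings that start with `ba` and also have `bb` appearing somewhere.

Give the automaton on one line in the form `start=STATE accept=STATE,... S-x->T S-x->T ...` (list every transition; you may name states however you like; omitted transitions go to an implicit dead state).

start=q0 accept=q5 q0-a->q1 q0-b->q2 q0-c->q1 q1-a->q1 q1-b->q1 q1-c->q1 q2-a->q3 q2-b->q1 q2-c->q1 q3-a->q3 q3-b->q4 q3-c->q3 q4-a->q3 q4-b->q5 q4-c->q3 q5-a->q5 q5-b->q5 q5-c->q5

Run two small machines in parallel and take their product. The first has 4 states tracking whether the input so far still matches the prefix `ba`; the second has 3 states tracking whether and how much of `bb` has been seen. A product state is a pair (one from each), accepting exactly when both do. Minimizing collapses redundant product states.
        a   b   c  
>  q0   q1  q2  q1 
   q1   q1  q1  q1 
   q2   q3  q1  q1 
   q3   q3  q4  q3 
   q4   q3  q5  q3 
 * q5   q5  q5  q5 
(> = start, * = accepting)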